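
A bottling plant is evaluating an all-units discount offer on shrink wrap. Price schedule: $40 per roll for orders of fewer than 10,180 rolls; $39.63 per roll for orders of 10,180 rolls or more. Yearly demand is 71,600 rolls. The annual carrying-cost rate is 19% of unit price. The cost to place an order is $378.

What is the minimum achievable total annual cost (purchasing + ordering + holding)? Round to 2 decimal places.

$2,878,492.80

H₁ = 19%×$40 = $7.6000;  H₂ = 19%×$39.63 = $7.5297
EOQ₁ = √(2×71,600×378/7.6000) = 2,668.77  (< 10,180, feasible at tier 1)
EOQ₂ = √(2×71,600×378/7.5297) = 2,681.20  (< 10,180 → use Q = 10,180 at tier-2 price)
TC(tier 1 (EOQ₁), Q≈2,668.8) = $2,884,282.63
TC(tier 2, Q≈10,180.0) = $2,878,492.80
Minimum at tier 2: $2,878,492.80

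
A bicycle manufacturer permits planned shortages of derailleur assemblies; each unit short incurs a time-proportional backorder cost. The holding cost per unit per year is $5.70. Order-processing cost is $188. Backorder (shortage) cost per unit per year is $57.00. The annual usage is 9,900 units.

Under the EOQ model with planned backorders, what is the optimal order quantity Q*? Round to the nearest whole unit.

Q* = √(2DS/H) · √((H + b)/b)
   = √(2 × 9,900 × 188 / 5.7) · √((5.7 + 57) / 57)
   = 808.117 × 1.0488 ≈ 847.56

848 units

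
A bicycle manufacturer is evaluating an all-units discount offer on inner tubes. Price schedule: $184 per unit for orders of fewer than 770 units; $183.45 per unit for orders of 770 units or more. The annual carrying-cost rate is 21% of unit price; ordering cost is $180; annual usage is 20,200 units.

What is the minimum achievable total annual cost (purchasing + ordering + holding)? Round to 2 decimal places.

H₁ = 21%×$184 = $38.6400;  H₂ = 21%×$183.45 = $38.5245
EOQ₁ = √(2×20,200×180/38.6400) = 433.82  (< 770, feasible at tier 1)
EOQ₂ = √(2×20,200×180/38.5245) = 434.47  (< 770 → use Q = 770 at tier-2 price)
TC(tier 1 (EOQ₁), Q≈433.8) = $3,733,562.76
TC(tier 2, Q≈770.0) = $3,725,244.01
Minimum at tier 2: $3,725,244.01

$3,725,244.01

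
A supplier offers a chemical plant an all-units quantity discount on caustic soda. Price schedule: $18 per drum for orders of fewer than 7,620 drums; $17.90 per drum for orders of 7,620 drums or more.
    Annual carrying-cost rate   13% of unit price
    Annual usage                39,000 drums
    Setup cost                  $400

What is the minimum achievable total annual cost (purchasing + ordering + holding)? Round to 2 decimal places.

$709,013.11

H₁ = 13%×$18 = $2.3400;  H₂ = 13%×$17.90 = $2.3270
EOQ₁ = √(2×39,000×400/2.3400) = 3,651.48  (< 7,620, feasible at tier 1)
EOQ₂ = √(2×39,000×400/2.3270) = 3,661.67  (< 7,620 → use Q = 7,620 at tier-2 price)
TC(tier 1 (EOQ₁), Q≈3,651.5) = $710,544.47
TC(tier 2, Q≈7,620.0) = $709,013.11
Minimum at tier 2: $709,013.11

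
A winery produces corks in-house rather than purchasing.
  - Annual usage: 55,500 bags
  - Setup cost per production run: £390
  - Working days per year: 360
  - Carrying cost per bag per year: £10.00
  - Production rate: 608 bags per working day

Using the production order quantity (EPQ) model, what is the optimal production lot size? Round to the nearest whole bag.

d = 55,500/360 = 154.1667 bags/day;  effective holding cost H(1 − d/p) = 10·(1 − 154.1667/608) = 7.46436
Q* = √(2DS / H_eff) = √(2·55,500·390 / 7.46436) ≈ 2,408.23

2,408 bags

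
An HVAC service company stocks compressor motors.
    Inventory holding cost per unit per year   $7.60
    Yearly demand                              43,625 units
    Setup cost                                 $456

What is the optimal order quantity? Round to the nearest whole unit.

2,288 units

Q* = √(2·D·S / H) = √(2·43,625·456 / 7.6) = √5,235,000.0 ≈ 2,288.01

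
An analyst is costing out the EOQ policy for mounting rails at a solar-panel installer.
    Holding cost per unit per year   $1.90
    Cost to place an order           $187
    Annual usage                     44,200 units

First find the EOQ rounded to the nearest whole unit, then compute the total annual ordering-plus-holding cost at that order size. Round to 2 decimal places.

2DS/H = 2·44,200·187/1.9 = 8,700,421.05
EOQ = √8,700,421.05 ≈ 2,949.65 → Q = 2,950 units
Ordering: D/Q × S = 44,200/2,950 × $187 = $2,801.83
Holding:  Q/2 × H = 2,950/2 × $1.9 = $2,802.50
Total = $2,801.83 + $2,802.50 = $5,604.33

$5,604.33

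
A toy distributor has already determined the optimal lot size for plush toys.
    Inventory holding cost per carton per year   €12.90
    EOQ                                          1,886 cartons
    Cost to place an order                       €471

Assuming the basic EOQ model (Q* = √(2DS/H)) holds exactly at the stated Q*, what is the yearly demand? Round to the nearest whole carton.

EOQ relation: Q² = 2DS/H, so rearrange for the unknown.
D = Q²H / (2S) = 1,886² × 12.9 / (2 × 471) = 48,710.45

48,710 cartons per year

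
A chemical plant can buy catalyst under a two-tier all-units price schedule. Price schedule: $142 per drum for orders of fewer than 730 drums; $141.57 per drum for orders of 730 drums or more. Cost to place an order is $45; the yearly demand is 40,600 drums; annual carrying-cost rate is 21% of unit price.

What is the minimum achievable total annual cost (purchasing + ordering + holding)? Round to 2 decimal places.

$5,761,096.08

H₁ = 21%×$142 = $29.8200;  H₂ = 21%×$141.57 = $29.7297
EOQ₁ = √(2×40,600×45/29.8200) = 350.05  (< 730, feasible at tier 1)
EOQ₂ = √(2×40,600×45/29.7297) = 350.58  (< 730 → use Q = 730 at tier-2 price)
TC(tier 1 (EOQ₁), Q≈350.1) = $5,775,638.50
TC(tier 2, Q≈730.0) = $5,761,096.08
Minimum at tier 2: $5,761,096.08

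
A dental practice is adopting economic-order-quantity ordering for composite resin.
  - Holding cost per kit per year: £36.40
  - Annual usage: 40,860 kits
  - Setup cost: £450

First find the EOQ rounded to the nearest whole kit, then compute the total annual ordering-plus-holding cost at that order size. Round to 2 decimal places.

Q* = √(2·D·S / H) = √(2·40,860·450 / 36.4) = √1,010,274.7 ≈ 1,005.12 → Q = 1,005 kits
Orders/yr = 40,860/1,005 = 40.657; ordering cost = 40.657 × £450 = £18,295.52
Average inventory = 1,005/2 = 502.5; holding cost = 502.5 × £36.4 = £18,291.00
Total = £18,295.52 + £18,291.00 = £36,586.52

£36,586.52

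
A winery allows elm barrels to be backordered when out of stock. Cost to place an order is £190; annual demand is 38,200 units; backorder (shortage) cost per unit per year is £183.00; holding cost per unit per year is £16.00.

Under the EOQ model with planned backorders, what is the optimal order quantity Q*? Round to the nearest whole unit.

993 units

Basic EOQ = √(2·38,200·190/16) = 952.497
Backorder adjustment √((H+b)/b) = √((16+183)/183) = 1.0428
Q* = 952.497 × 1.0428 ≈ 993.26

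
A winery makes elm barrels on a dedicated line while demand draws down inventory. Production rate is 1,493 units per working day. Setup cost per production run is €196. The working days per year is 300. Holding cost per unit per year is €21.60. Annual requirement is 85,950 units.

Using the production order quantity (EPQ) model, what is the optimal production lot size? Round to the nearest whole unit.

Daily demand d = 85,950/300 = 286.500; p = 1493; 1 − d/p = 0.80810
EPQ = √(2DS / (H(1 − d/p)))
    = √(2 × 85,950 × 196 / (21.6 × 0.80810)) ≈ 1,389.33

1,389 units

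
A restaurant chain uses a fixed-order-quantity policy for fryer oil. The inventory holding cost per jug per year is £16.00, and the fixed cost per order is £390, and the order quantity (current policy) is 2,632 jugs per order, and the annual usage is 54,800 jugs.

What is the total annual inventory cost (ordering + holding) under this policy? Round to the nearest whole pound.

Ordering: D/Q × S = 54,800/2,632 × £390 = £8,120.06
Holding:  Q/2 × H = 2,632/2 × £16 = £21,056.00
Total = £8,120.06 + £21,056.00 = £29,176.06

£29,176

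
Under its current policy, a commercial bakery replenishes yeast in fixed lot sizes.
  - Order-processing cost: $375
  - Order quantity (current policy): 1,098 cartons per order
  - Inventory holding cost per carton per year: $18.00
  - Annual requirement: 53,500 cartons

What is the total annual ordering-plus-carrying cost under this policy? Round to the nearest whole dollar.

Ordering: D/Q × S = 53,500/1,098 × $375 = $18,271.86
Holding:  Q/2 × H = 1,098/2 × $18 = $9,882.00
Total = $18,271.86 + $9,882.00 = $28,153.86

$28,154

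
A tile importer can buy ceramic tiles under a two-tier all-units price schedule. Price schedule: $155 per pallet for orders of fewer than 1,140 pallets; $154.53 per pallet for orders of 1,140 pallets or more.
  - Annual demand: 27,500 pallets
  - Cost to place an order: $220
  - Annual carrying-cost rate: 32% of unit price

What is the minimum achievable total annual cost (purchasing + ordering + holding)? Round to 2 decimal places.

$4,283,068.29

H₁ = 32%×$155 = $49.6000;  H₂ = 32%×$154.53 = $49.4496
EOQ₁ = √(2×27,500×220/49.6000) = 493.91  (< 1,140, feasible at tier 1)
EOQ₂ = √(2×27,500×220/49.4496) = 494.67  (< 1,140 → use Q = 1,140 at tier-2 price)
TC(tier 1 (EOQ₁), Q≈493.9) = $4,286,998.16
TC(tier 2, Q≈1,140.0) = $4,283,068.29
Minimum at tier 2: $4,283,068.29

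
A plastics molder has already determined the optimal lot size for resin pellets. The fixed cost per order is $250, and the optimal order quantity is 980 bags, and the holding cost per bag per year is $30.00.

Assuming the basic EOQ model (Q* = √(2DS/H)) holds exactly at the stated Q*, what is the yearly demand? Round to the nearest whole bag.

From Q* = √(2DS/H) ⇒ Q*² = 2DS/H.
D = Q²H / (2S) = 980² × 30 / (2 × 250) = 57,624.00

57,624 bags per year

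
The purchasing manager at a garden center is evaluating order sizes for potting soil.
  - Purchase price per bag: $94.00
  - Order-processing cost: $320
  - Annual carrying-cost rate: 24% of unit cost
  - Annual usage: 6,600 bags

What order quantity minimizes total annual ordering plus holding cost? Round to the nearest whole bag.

433 bags

H = i·C = 0.24 × $94 = $22.5600 per bag-year
Q* = √(2·D·S / H) = √(2·6,600·320 / 22.56) = √187,234.0 ≈ 432.71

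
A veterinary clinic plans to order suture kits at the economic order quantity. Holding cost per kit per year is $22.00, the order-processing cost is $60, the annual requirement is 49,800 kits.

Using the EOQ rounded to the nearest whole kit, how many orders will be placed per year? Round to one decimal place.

Q* = √(2·D·S / H) = √(2·49,800·60 / 22) = √271,636.4 ≈ 521.19 → Q = 521
Orders per year = D/Q = 49,800 / 521 = 95.585

95.6 orders per year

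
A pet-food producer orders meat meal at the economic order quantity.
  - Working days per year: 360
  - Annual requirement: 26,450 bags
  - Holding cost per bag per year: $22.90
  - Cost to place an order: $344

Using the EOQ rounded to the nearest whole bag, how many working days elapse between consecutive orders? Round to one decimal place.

12.1 days

EOQ = √(2DS/H) = √(2 × 26,450 × 344 / 22.9)
    = √(794,655.02) ≈ 891.43 → Q = 891 bags
Cycle time = (working days × Q)/D = (360 × 891) / 26,450 = 12.127 days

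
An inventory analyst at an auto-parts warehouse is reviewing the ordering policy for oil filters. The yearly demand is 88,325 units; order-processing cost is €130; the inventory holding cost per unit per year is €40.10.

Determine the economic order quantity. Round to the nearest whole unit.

2DS/H = 2·88,325·130/40.1 = 572,680.80
EOQ = √572,680.80 ≈ 756.76

757 units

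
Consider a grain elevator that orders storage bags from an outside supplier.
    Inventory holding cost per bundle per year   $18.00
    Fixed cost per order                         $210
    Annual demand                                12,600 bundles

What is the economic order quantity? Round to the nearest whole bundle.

Q* = √(2·D·S / H) = √(2·12,600·210 / 18) = √294,000.0 ≈ 542.22

542 bundles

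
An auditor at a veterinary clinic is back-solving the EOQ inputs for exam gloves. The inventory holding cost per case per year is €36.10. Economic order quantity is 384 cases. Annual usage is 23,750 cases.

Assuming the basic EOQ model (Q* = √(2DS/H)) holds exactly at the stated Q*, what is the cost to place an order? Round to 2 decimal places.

€112.07

Since Q* = (2DS/H)^½, squaring gives Q*²·H = 2DS.
S = Q²H / (2D) = 384² × 36.1 / (2 × 23,750) = 112.0666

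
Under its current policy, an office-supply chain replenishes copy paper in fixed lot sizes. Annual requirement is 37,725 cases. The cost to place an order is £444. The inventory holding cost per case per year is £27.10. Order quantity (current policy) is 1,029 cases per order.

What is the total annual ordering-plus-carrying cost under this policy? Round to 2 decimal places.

£30,220.79

Orders/yr = 37,725/1,029 = 36.662; ordering cost = 36.662 × £444 = £16,277.84
Average inventory = 1,029/2 = 514.5; holding cost = 514.5 × £27.1 = £13,942.95
Total = £16,277.84 + £13,942.95 = £30,220.79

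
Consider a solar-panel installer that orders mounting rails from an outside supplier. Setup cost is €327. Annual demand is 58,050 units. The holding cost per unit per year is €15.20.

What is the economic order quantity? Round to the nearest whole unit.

Optimal lot size Q* = (2 × 58,050 × €327 / €15.2)^½ ≈ 1,580.40

1,580 units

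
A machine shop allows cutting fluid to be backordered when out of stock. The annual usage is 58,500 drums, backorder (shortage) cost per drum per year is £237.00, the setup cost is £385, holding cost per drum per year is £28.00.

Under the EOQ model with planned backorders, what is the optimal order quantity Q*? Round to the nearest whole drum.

Basic EOQ = √(2·58,500·385/28) = 1,268.365
Backorder adjustment √((H+b)/b) = √((28+237)/237) = 1.0574
Q* = 1,268.365 × 1.0574 ≈ 1,341.20

1,341 drums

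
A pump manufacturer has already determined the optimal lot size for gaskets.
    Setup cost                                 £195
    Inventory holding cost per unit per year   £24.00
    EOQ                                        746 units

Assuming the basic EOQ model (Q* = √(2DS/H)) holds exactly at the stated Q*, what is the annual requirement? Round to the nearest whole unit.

34,247 units per year

Since Q* = (2DS/H)^½, squaring gives Q*²·H = 2DS.
D = Q²H / (2S) = 746² × 24 / (2 × 195) = 34,247.14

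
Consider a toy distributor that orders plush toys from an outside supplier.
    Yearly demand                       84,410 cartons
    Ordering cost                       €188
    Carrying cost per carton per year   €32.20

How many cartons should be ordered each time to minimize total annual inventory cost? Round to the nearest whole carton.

Q* = √(2·D·S / H) = √(2·84,410·188 / 32.2) = √985,657.1 ≈ 992.80

993 cartons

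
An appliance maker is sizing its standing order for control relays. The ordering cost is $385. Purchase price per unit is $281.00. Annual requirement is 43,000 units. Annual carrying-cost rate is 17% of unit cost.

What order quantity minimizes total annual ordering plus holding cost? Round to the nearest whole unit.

Holding cost per unit per year: H = 17% × $281 = $47.7700
2DS/H = 2·43,000·385/47.77 = 693,112.83
EOQ = √693,112.83 ≈ 832.53

833 units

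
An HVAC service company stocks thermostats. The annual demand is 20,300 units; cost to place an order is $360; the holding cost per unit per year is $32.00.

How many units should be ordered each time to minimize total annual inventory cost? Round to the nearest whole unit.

676 units

2DS/H = 2·20,300·360/32 = 456,750.00
EOQ = √456,750.00 ≈ 675.83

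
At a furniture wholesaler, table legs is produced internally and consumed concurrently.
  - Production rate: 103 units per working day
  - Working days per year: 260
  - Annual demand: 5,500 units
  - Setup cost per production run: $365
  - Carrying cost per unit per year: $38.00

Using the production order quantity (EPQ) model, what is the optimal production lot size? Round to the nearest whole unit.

365 units

d = 5,500/260 = 21.1538 units/day;  effective holding cost H(1 − d/p) = 38·(1 − 21.1538/103) = 30.19567
Q* = √(2DS / H_eff) = √(2·5,500·365 / 30.19567) ≈ 364.65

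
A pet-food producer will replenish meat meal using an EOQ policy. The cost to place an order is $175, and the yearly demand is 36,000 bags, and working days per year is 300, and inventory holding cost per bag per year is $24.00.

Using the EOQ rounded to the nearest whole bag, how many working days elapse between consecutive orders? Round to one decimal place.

6.0 days

Q* = √(2·D·S / H) = √(2·36,000·175 / 24) = √525,000.0 ≈ 724.57 → Q = 725 bags
Days between orders = 300 / (D/Q) = 300 / 49.655 ≈ 6.042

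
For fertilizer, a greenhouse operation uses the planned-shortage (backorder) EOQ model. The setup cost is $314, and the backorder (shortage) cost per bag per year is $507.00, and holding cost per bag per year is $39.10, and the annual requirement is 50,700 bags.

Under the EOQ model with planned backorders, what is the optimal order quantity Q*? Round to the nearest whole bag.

937 bags

Basic EOQ = √(2·50,700·314/39.1) = 902.392
Backorder adjustment √((H+b)/b) = √((39.1+507)/507) = 1.0378
Q* = 902.392 × 1.0378 ≈ 936.54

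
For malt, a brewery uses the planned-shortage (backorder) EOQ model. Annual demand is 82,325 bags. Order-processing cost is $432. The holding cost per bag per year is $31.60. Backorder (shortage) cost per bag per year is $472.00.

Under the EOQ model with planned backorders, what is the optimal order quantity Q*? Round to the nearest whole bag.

1,550 bags

Q* = √(2DS/H) · √((H + b)/b)
   = √(2 × 82,325 × 432 / 31.6) · √((31.6 + 472) / 472)
   = 1,500.304 × 1.0329 ≈ 1,549.71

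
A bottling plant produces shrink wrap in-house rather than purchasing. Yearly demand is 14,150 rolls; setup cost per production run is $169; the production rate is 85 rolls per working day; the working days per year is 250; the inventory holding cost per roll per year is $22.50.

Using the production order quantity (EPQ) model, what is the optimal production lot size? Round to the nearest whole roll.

798 rolls

Daily demand d = 14,150/250 = 56.600; p = 85; 1 − d/p = 0.33412
EPQ = √(2DS / (H(1 − d/p)))
    = √(2 × 14,150 × 169 / (22.5 × 0.33412)) ≈ 797.62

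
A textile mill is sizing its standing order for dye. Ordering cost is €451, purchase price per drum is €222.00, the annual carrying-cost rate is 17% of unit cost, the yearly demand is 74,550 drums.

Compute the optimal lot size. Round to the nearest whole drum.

1,335 drums

H = i·C = 0.17 × €222 = €37.7400 per drum-year
2DS/H = 2·74,550·451/37.74 = 1,781,772.66
EOQ = √1,781,772.66 ≈ 1,334.83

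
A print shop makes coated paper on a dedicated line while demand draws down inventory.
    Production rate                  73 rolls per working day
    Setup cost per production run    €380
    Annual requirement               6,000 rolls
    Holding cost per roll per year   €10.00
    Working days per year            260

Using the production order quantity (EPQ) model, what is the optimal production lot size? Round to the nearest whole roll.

817 rolls

Daily demand d = 6,000/260 = 23.077; p = 73; 1 − d/p = 0.68388
EPQ = √(2DS / (H(1 − d/p)))
    = √(2 × 6,000 × 380 / (10 × 0.68388)) ≈ 816.57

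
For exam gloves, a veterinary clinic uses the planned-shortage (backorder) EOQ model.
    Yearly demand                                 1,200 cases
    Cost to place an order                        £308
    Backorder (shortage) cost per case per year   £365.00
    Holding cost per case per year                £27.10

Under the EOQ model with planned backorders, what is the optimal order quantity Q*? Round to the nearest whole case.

171 cases

Basic EOQ = √(2·1,200·308/27.1) = 165.157
Backorder adjustment √((H+b)/b) = √((27.1+365)/365) = 1.0365
Q* = 165.157 × 1.0365 ≈ 171.18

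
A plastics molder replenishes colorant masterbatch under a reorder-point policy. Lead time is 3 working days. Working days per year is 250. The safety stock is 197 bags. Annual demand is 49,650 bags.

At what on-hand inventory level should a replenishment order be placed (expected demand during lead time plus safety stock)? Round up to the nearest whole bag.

Daily demand d = 49,650 / 250 = 198.600 bags/day
Demand during lead time = 198.600 × 3 = 595.80
Reorder point = 595.80 + 197 = 792.80 → round up

793 bags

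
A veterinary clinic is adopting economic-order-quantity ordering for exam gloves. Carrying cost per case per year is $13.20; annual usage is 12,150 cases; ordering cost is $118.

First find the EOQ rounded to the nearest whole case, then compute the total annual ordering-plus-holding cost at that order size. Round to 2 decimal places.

$6,152.21

Q* = √(2·D·S / H) = √(2·12,150·118 / 13.2) = √217,227.3 ≈ 466.08 → Q = 466 cases
Orders/yr = 12,150/466 = 26.073; ordering cost = 26.073 × $118 = $3,076.61
Average inventory = 466/2 = 233; holding cost = 233 × $13.2 = $3,075.60
Total = $3,076.61 + $3,075.60 = $6,152.21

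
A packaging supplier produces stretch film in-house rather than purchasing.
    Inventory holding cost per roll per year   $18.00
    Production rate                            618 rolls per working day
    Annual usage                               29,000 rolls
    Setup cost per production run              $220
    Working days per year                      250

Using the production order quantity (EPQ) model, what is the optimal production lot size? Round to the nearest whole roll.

934 rolls

d = 29,000/250 = 116.0000 rolls/day;  effective holding cost H(1 − d/p) = 18·(1 − 116.0000/618) = 14.62136
Q* = √(2DS / H_eff) = √(2·29,000·220 / 14.62136) ≈ 934.18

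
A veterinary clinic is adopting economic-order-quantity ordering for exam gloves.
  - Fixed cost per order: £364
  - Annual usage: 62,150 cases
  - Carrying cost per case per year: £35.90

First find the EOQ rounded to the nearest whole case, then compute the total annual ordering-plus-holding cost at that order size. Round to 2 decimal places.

2DS/H = 2·62,150·364/35.9 = 1,260,311.98
EOQ = √1,260,311.98 ≈ 1,122.64 → Q = 1,123 cases
Orders/yr = 62,150/1,123 = 55.343; ordering cost = 55.343 × £364 = £20,144.79
Average inventory = 1,123/2 = 561.5; holding cost = 561.5 × £35.9 = £20,157.85
Total = £20,144.79 + £20,157.85 = £40,302.64

£40,302.64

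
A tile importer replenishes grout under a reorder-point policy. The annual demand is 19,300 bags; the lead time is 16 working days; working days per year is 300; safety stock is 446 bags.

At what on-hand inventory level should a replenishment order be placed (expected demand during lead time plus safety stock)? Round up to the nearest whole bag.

Daily demand d = 19,300 / 300 = 64.333 bags/day
Demand during lead time = 64.333 × 16 = 1,029.33
Reorder point = 1,029.33 + 446 = 1,475.33 → round up

1,476 bags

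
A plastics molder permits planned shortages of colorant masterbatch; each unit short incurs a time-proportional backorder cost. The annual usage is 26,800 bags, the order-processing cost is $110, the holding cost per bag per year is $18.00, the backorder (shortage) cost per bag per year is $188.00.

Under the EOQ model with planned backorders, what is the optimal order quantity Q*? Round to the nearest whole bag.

Basic EOQ = √(2·26,800·110/18) = 572.325
Backorder adjustment √((H+b)/b) = √((18+188)/188) = 1.0468
Q* = 572.325 × 1.0468 ≈ 599.10

599 bags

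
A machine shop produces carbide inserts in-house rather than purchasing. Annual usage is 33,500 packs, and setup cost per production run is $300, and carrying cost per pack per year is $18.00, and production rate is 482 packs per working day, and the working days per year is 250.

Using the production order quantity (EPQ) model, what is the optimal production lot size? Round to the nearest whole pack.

1,244 packs

d = 33,500/250 = 134.0000 packs/day;  effective holding cost H(1 − d/p) = 18·(1 − 134.0000/482) = 12.99585
Q* = √(2DS / H_eff) = √(2·33,500·300 / 12.99585) ≈ 1,243.64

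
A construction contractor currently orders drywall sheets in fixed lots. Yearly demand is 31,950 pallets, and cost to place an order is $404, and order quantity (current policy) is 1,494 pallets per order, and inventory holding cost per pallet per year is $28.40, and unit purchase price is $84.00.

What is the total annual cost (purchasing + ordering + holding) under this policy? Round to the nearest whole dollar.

Annual ordering cost = (D/Q)·S = (31,950/1,494) × 404 = $8,639.76
Annual holding cost  = (Q/2)·H = (1,494/2) × 28.4 = $21,214.80
Purchase cost = D·C = 31,950 × 84 = $2,683,800.00
Total = $8,639.76 + $21,214.80 + $2,683,800.00 = $2,713,654.56

$2,713,655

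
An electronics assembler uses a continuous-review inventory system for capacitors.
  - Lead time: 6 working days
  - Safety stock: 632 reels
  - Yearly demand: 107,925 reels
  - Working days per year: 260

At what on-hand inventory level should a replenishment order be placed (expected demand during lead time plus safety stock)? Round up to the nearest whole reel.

Daily demand d = 107,925 / 260 = 415.096 reels/day
Demand during lead time = 415.096 × 6 = 2,490.58
Reorder point = 2,490.58 + 632 = 3,122.58 → round up

3,123 reels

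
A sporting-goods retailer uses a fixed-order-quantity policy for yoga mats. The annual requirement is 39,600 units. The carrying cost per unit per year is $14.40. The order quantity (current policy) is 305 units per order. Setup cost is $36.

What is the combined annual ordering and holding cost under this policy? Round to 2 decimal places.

Annual ordering cost = (D/Q)·S = (39,600/305) × 36 = $4,674.10
Annual holding cost  = (Q/2)·H = (305/2) × 14.4 = $2,196.00
Total = $4,674.10 + $2,196.00 = $6,870.10

$6,870.10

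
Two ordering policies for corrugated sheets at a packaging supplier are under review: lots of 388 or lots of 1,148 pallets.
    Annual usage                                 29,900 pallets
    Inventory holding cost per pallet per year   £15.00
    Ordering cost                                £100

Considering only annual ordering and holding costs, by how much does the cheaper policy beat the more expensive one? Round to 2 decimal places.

TC(Q) = (D/Q)S + (Q/2)H
TC(388) = (29,900/388)×100 + (388/2)×15 = £10,616.19
TC(1,148) = (29,900/1,148)×100 + (1,148/2)×15 = £11,214.53
Cheaper: Q = 388.  Difference = £598.34

£598.34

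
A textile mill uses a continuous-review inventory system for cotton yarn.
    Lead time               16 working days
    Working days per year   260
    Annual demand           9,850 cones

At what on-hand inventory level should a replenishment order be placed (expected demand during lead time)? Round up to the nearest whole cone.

Daily demand d = 9,850 / 260 = 37.885 cones/day
Demand during lead time = 37.885 × 16 = 606.15
Reorder point = 606.15 → round up

607 cones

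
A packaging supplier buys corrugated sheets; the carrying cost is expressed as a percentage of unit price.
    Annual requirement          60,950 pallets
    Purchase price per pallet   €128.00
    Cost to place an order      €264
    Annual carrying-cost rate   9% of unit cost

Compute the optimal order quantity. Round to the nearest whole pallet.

H = i·C = 0.09 × €128 = €11.5200 per pallet-year
2DS/H = 2·60,950·264/11.52 = 2,793,541.67
EOQ = √2,793,541.67 ≈ 1,671.39

1,671 pallets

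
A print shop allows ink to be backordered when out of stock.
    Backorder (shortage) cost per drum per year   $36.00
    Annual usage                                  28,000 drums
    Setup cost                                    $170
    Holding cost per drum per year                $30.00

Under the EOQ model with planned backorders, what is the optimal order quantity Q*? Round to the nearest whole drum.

763 drums

Q* = √(2DS/H) · √((H + b)/b)
   = √(2 × 28,000 × 170 / 30) · √((30 + 36) / 36)
   = 563.323 × 1.3540 ≈ 762.74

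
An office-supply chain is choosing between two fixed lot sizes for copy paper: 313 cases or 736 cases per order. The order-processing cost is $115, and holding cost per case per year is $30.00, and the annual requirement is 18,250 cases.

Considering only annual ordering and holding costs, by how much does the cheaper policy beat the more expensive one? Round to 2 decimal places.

TC(Q) = (D/Q)S + (Q/2)H
TC(313) = (18,250/313)×115 + (313/2)×30 = $11,400.27
TC(736) = (18,250/736)×115 + (736/2)×30 = $13,891.56
Cheaper: Q = 313.  Difference = $2,491.29

$2,491.29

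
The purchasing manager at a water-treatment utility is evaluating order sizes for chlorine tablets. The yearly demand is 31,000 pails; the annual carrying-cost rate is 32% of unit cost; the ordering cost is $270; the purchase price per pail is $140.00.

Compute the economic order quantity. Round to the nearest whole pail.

611 pails

H = i·C = 0.32 × $140 = $44.8000 per pail-year
2DS/H = 2·31,000·270/44.8 = 373,660.71
EOQ = √373,660.71 ≈ 611.28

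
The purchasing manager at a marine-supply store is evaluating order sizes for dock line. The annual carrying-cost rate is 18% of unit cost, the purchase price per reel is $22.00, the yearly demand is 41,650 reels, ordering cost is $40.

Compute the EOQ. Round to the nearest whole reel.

917 reels

Holding cost per reel per year: H = 18% × $22 = $3.9600
EOQ = √(2DS/H) = √(2 × 41,650 × 40 / 3.96)
    = √(841,414.14) ≈ 917.29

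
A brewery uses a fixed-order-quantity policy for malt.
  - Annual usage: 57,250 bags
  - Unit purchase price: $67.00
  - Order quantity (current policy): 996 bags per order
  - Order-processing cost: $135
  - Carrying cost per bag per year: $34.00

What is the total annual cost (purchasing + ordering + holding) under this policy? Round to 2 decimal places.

$3,860,441.79

Annual ordering cost = (D/Q)·S = (57,250/996) × 135 = $7,759.79
Annual holding cost  = (Q/2)·H = (996/2) × 34 = $16,932.00
Purchase cost = D·C = 57,250 × 67 = $3,835,750.00
Total = $7,759.79 + $16,932.00 + $3,835,750.00 = $3,860,441.79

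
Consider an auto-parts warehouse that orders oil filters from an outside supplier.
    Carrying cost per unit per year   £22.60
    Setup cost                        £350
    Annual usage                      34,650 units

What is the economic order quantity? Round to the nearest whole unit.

Optimal lot size Q* = (2 × 34,650 × £350 / £22.6)^½ ≈ 1,035.97

1,036 units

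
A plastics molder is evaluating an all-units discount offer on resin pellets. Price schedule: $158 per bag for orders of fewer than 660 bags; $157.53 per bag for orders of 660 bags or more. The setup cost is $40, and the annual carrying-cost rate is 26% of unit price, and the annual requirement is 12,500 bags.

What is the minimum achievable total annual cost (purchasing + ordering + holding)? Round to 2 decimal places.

$1,981,409.37

H₁ = 26%×$158 = $41.0800;  H₂ = 26%×$157.53 = $40.9578
EOQ₁ = √(2×12,500×40/41.0800) = 156.02  (< 660, feasible at tier 1)
EOQ₂ = √(2×12,500×40/40.9578) = 156.25  (< 660 → use Q = 660 at tier-2 price)
TC(tier 1 (EOQ₁), Q≈156.0) = $1,981,409.37
TC(tier 2, Q≈660.0) = $1,983,398.65
Minimum at tier 1 (EOQ₁): $1,981,409.37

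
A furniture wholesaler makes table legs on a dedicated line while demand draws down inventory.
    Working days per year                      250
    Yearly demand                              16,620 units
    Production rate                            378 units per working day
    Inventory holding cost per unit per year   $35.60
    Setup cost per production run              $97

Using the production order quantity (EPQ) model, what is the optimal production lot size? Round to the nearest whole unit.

Daily demand d = 16,620/250 = 66.480; p = 378; 1 − d/p = 0.82413
EPQ = √(2DS / (H(1 − d/p)))
    = √(2 × 16,620 × 97 / (35.6 × 0.82413)) ≈ 331.51

332 units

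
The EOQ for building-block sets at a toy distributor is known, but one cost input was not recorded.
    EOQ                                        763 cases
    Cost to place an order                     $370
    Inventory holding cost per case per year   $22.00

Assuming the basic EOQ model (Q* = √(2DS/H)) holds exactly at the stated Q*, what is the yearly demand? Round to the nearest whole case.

17,308 cases per year

EOQ relation: Q² = 2DS/H, so rearrange for the unknown.
D = Q²H / (2S) = 763² × 22 / (2 × 370) = 17,307.73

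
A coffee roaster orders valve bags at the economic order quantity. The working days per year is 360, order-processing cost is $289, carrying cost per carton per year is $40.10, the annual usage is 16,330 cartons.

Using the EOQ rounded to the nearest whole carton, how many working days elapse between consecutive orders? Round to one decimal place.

10.7 days

Optimal lot size Q* = (2 × 16,330 × $289 / $40.1)^½ ≈ 485.16 → Q = 485 cartons
T = Q/D × 360 days = 485/16,330 × 360 = 10.692 days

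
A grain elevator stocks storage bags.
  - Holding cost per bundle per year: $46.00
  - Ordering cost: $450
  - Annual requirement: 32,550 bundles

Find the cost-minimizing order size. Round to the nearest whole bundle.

Q* = √(2·D·S / H) = √(2·32,550·450 / 46) = √636,847.8 ≈ 798.03

798 bundles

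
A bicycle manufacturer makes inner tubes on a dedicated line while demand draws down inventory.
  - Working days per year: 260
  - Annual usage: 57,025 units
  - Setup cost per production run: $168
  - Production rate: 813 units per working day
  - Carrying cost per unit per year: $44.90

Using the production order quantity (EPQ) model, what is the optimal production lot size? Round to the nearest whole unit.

764 units

Daily demand d = 57,025/260 = 219.327; p = 813; 1 − d/p = 0.73023
EPQ = √(2DS / (H(1 − d/p)))
    = √(2 × 57,025 × 168 / (44.9 × 0.73023)) ≈ 764.45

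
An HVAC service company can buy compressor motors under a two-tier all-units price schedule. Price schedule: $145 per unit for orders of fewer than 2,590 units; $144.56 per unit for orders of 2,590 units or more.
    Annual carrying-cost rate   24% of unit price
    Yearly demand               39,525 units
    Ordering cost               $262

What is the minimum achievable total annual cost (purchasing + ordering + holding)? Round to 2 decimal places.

$5,757,971.72

H₁ = 24%×$145 = $34.8000;  H₂ = 24%×$144.56 = $34.6944
EOQ₁ = √(2×39,525×262/34.8000) = 771.46  (< 2,590, feasible at tier 1)
EOQ₂ = √(2×39,525×262/34.6944) = 772.63  (< 2,590 → use Q = 2,590 at tier-2 price)
TC(tier 1 (EOQ₁), Q≈771.5) = $5,757,971.72
TC(tier 2, Q≈2,590.0) = $5,762,661.53
Minimum at tier 1 (EOQ₁): $5,757,971.72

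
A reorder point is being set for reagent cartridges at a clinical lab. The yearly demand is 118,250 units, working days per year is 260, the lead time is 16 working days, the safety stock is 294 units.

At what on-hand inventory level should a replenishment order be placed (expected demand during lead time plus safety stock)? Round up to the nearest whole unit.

7,571 units

Daily demand d = 118,250 / 260 = 454.808 units/day
Demand during lead time = 454.808 × 16 = 7,276.92
Reorder point = 7,276.92 + 294 = 7,570.92 → round up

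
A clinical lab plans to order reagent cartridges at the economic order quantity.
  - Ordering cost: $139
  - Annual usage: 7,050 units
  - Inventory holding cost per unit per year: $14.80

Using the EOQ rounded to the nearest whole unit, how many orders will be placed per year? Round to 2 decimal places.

Q* = √(2·D·S / H) = √(2·7,050·139 / 14.8) = √132,425.7 ≈ 363.90 → Q = 364
Orders per year = D/Q = 7,050 / 364 = 19.368

19.37 orders per year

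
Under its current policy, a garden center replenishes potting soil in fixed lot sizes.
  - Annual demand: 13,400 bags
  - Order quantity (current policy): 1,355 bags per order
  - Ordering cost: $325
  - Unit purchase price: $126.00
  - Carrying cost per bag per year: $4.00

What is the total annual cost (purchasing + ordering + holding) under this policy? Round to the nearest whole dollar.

Orders/yr = 13,400/1,355 = 9.889; ordering cost = 9.889 × $325 = $3,214.02
Average inventory = 1,355/2 = 677.5; holding cost = 677.5 × $4 = $2,710.00
Purchase cost = D·C = 13,400 × 126 = $1,688,400.00
Total = $3,214.02 + $2,710.00 + $1,688,400.00 = $1,694,324.02

$1,694,324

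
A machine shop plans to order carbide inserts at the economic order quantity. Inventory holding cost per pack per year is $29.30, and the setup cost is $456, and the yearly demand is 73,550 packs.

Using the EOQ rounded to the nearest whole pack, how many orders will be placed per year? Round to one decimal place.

48.6 orders per year

EOQ = √(2DS/H) = √(2 × 73,550 × 456 / 29.3)
    = √(2,289,337.88) ≈ 1,513.06 → Q = 1,513
Orders per year = D/Q = 73,550 / 1,513 = 48.612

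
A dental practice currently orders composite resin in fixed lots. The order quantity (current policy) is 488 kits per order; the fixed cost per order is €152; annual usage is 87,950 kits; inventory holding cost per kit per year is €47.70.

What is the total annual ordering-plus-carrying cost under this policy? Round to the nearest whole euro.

€39,033

Annual ordering cost = (D/Q)·S = (87,950/488) × 152 = €27,394.26
Annual holding cost  = (Q/2)·H = (488/2) × 47.7 = €11,638.80
Total = €27,394.26 + €11,638.80 = €39,033.06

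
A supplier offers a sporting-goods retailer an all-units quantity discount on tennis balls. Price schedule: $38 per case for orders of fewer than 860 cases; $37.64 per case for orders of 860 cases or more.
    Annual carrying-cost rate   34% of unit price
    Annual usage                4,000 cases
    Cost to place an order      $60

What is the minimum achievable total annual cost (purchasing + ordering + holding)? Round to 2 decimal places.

$154,490.30

H₁ = 34%×$38 = $12.9200;  H₂ = 34%×$37.64 = $12.7976
EOQ₁ = √(2×4,000×60/12.9200) = 192.75  (< 860, feasible at tier 1)
EOQ₂ = √(2×4,000×60/12.7976) = 193.67  (< 860 → use Q = 860 at tier-2 price)
TC(tier 1 (EOQ₁), Q≈192.7) = $154,490.30
TC(tier 2, Q≈860.0) = $156,342.04
Minimum at tier 1 (EOQ₁): $154,490.30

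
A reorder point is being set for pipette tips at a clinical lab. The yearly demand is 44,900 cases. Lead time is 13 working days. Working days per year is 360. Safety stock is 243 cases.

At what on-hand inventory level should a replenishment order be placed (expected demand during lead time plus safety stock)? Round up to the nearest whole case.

Daily demand d = 44,900 / 360 = 124.722 cases/day
Demand during lead time = 124.722 × 13 = 1,621.39
Reorder point = 1,621.39 + 243 = 1,864.39 → round up

1,865 cases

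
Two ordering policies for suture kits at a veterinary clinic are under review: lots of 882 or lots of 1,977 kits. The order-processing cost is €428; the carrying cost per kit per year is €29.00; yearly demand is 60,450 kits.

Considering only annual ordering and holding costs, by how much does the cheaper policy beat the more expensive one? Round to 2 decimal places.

€369.72

Annual cost at Q: ordering D·S/Q plus holding Q·H/2.
TC(882) = (60,450/882)×428 + (882/2)×29 = €42,123.01
TC(1,977) = (60,450/1,977)×428 + (1,977/2)×29 = €41,753.30
Cheaper: Q = 1,977.  Difference = €369.72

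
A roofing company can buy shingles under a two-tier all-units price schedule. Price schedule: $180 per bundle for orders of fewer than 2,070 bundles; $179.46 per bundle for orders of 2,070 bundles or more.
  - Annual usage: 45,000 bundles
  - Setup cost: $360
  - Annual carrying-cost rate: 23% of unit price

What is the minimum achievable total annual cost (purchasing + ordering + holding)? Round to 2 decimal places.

$8,126,246.54

H₁ = 23%×$180 = $41.4000;  H₂ = 23%×$179.46 = $41.2758
EOQ₁ = √(2×45,000×360/41.4000) = 884.65  (< 2,070, feasible at tier 1)
EOQ₂ = √(2×45,000×360/41.2758) = 885.98  (< 2,070 → use Q = 2,070 at tier-2 price)
TC(tier 1 (EOQ₁), Q≈884.7) = $8,136,624.58
TC(tier 2, Q≈2,070.0) = $8,126,246.54
Minimum at tier 2: $8,126,246.54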